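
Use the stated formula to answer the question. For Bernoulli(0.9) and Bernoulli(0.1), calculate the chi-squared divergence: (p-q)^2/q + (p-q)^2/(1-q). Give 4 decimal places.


Chi-squared divergence between Bernoulli distributions:
chi^2 = (p-q)^2/q + (p-q)^2/(1-q).
p = 0.9, q = 0.1, p-q = 0.8.
(p-q)^2 = 0.64.
term1 = 0.64/0.1 = 6.4.
term2 = 0.64/0.9 = 0.711111.
chi^2 = 6.4 + 0.711111 = 7.1111

7.1111


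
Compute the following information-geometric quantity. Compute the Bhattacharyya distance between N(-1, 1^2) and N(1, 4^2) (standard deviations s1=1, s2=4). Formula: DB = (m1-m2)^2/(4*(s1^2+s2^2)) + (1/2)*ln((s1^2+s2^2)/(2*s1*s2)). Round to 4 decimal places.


Bhattacharyya distance between two Gaussians:
DB = (m1-m2)^2/(4*(s1^2+s2^2)) + (1/2)*ln((s1^2+s2^2)/(2*s1*s2)).
(m1-m2)^2 = (-2)^2 = 4.
s1^2+s2^2 = 1 + 16 = 17.
term1 = 4/68 = 0.058824.
term2 = 0.5*ln(17/8.0) = 0.376886.
DB = 0.058824 + 0.376886 = 0.4357

0.4357


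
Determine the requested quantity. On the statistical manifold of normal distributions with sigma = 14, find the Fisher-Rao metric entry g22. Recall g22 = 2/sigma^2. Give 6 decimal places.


For the 2-parameter normal family, the Fisher metric has:
  g11 = 1/sigma^2, g22 = 2/sigma^2.
sigma = 14, sigma^2 = 196.
g22 = 0.010204

0.010204


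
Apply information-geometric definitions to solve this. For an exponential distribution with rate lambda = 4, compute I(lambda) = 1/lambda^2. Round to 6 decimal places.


Fisher information for exponential: I(lambda) = 1/lambda^2.
lambda = 4, lambda^2 = 16.
I = 1/16 = 0.062500

0.062500


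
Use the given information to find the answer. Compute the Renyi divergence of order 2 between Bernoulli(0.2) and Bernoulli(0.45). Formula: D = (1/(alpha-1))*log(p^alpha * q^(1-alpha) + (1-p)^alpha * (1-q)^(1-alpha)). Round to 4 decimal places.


Renyi divergence of order alpha between Bernoulli distributions:
D = (1/(alpha-1))*log(p^alpha * q^(1-alpha) + (1-p)^alpha * (1-q)^(1-alpha)).
alpha = 2, p = 0.2, q = 0.45.
p^alpha * q^(1-alpha) = 0.2^2 * 0.45^-1 = 0.088889.
(1-p)^alpha * (1-q)^(1-alpha) = 0.8^2 * 0.55^-1 = 1.163636.
sum = 0.088889 + 1.163636 = 1.252525.
D = (1/1)*log(1.252525) = 0.2252

0.2252


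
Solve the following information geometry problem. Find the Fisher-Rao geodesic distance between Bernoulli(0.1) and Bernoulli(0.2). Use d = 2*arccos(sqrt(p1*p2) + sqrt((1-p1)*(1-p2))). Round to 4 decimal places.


Geodesic distance on Bernoulli manifold:
d(p1,p2) = 2*arccos(sqrt(p1*p2) + sqrt((1-p1)*(1-p2))).
sqrt(p1*p2) = sqrt(0.1*0.2) = 0.141421.
sqrt((1-p1)*(1-p2)) = sqrt(0.9*0.8) = 0.848528.
arg = 0.141421 + 0.848528 = 0.989949.
d = 2*arccos(0.989949) = 0.2838

0.2838


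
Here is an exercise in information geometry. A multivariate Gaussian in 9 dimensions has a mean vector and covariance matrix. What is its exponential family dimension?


Exponential family dimension calculation:
For 9-dim MVN: mean has 9 params, covariance has 9*10/2 = 45 unique entries.
Total dim = 9 + 45 = 54.

54


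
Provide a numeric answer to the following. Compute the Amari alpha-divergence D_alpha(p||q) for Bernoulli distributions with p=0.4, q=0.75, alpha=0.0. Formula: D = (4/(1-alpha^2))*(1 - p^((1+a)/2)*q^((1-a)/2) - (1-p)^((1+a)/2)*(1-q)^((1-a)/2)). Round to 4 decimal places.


Amari alpha-divergence:
D = (4/(1-alpha^2))*(1 - p^((1+a)/2)*q^((1-a)/2) - (1-p)^((1+a)/2)*(1-q)^((1-a)/2)).
alpha = 0.0, p = 0.4, q = 0.75.
e1 = (1+alpha)/2 = 0.5, e2 = (1-alpha)/2 = 0.5.
t1 = p^e1 * q^e2 = 0.4^0.5 * 0.75^0.5 = 0.547723.
t2 = (1-p)^e1 * (1-q)^e2 = 0.6^0.5 * 0.25^0.5 = 0.387298.
4/(1-alpha^2) = 4.0.
D = 4.0*(1 - 0.547723 - 0.387298) = 0.2599

0.2599


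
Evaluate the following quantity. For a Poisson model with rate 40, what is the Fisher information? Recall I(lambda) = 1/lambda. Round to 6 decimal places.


Fisher information for Poisson: I(lambda) = 1/lambda.
lambda = 40.
I(lambda) = 1/40 = 0.025000

0.025000


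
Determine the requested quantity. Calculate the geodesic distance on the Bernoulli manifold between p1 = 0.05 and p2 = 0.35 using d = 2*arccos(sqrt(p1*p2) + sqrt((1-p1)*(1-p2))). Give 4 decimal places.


Geodesic distance on Bernoulli manifold:
d(p1,p2) = 2*arccos(sqrt(p1*p2) + sqrt((1-p1)*(1-p2))).
sqrt(p1*p2) = sqrt(0.05*0.35) = 0.132288.
sqrt((1-p1)*(1-p2)) = sqrt(0.95*0.65) = 0.785812.
arg = 0.132288 + 0.785812 = 0.918099.
d = 2*arccos(0.918099) = 0.8151

0.8151


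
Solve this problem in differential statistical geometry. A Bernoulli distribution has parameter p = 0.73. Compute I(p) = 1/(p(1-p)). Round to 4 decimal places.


For Bernoulli(p), Fisher information is I(p) = 1/(p*(1-p)).
p = 0.73, 1-p = 0.27.
p*(1-p) = 0.1971.
I(p) = 1/0.1971 = 5.0736

5.0736


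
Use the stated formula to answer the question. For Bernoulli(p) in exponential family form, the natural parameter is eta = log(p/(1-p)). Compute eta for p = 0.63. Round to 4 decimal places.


Natural parameter for Bernoulli: eta = log(p/(1-p)).
p = 0.63, 1-p = 0.37.
p/(1-p) = 1.702703.
eta = log(1.702703) = 0.5322

0.5322


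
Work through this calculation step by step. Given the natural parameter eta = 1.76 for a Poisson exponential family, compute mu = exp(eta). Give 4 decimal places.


Expectation parameter for Poisson exponential family:
mu = exp(eta).
eta = 1.76.
mu = exp(1.76) = 5.8124

5.8124


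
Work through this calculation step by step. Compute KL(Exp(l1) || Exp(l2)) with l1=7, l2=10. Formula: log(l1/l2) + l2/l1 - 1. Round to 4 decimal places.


KL divergence for exponential family:
KL = log(l1/l2) + l2/l1 - 1.
log(7/10) = -0.356675.
10/7 = 1.428571.
KL = -0.356675 + 1.428571 - 1 = 0.0719

0.0719


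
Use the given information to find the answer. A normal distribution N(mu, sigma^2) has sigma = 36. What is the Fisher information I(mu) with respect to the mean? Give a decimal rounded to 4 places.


The Fisher information for the mean of a normal distribution is I(mu) = 1/sigma^2.
sigma = 36, so sigma^2 = 1296.
I(mu) = 1/1296 = 0.0008

0.0008


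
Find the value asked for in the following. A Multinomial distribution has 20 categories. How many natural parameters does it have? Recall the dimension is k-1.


Exponential family dimension calculation:
For Multinomial with k=20 categories, dim = k-1 = 19.

19


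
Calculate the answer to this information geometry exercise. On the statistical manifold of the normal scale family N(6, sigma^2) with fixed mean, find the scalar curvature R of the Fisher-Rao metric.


This family has a single free parameter, so its statistical manifold
is 1-dimensional. The Riemann curvature tensor of any 1-dimensional
Riemannian manifold vanishes identically, so R = 0.

0


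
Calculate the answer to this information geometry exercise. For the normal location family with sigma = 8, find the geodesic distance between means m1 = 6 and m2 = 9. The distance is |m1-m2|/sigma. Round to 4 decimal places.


On the fixed-variance normal subfamily, geodesic distance = |m1-m2|/sigma.
|6 - 9| = 3.
sigma = 8.
d = 3/8 = 0.3750

0.3750


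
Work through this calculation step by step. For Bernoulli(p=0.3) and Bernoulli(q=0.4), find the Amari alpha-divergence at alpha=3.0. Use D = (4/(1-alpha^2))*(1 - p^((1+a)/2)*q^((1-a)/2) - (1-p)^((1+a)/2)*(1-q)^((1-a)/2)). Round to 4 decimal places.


Amari alpha-divergence:
D = (4/(1-alpha^2))*(1 - p^((1+a)/2)*q^((1-a)/2) - (1-p)^((1+a)/2)*(1-q)^((1-a)/2)).
alpha = 3.0, p = 0.3, q = 0.4.
e1 = (1+alpha)/2 = 2.0, e2 = (1-alpha)/2 = -1.0.
t1 = p^e1 * q^e2 = 0.3^2.0 * 0.4^-1.0 = 0.225.
t2 = (1-p)^e1 * (1-q)^e2 = 0.7^2.0 * 0.6^-1.0 = 0.816667.
4/(1-alpha^2) = -0.5.
D = -0.5*(1 - 0.225 - 0.816667) = 0.0208

0.0208


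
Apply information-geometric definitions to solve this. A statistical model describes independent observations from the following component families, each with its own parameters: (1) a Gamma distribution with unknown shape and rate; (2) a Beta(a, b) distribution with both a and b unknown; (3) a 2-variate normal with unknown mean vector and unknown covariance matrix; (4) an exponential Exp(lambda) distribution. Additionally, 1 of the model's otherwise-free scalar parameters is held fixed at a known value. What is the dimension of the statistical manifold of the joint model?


The dimension of a statistical manifold equals the number of free
(independent) real parameters of the model. For a product of independent
blocks the parameter counts add.
- Gamma (shape, rate): 2.
- Beta (a, b): 2.
- 2-variate normal: 2 (mean) + 2*3/2 = 3 (symmetric covariance) = 5.
- exponential (lambda): 1.
Total = 2 + 2 + 5 + 1 = 10.
1 parameter(s) fixed at known values: 10 - 1 = 9.
Dimension = 9

9


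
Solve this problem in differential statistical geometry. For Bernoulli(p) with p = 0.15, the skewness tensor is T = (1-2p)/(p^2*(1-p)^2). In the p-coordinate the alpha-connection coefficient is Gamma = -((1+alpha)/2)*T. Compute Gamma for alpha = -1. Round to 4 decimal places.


Skewness (Amari-Chentsov) tensor: T = (1-2p)/(p^2*(1-p)^2).
p = 0.15, 1-2p = 0.7, p^2 = 0.0225, (1-p)^2 = 0.7225.
T = 0.7/(0.0225 * 0.7225) = 43.060361.
In the p-coordinate, Gamma^(alpha) = Gamma^(0) - (alpha/2)*T with Gamma^(0) = (1/2)*g'(p) = -T/2,
so Gamma^(alpha) = -((1+alpha)/2)*T.
alpha = -1, -(1+alpha)/2 = 0.0.
Gamma = 0.0 * 43.060361 = 0.0000

0.0000


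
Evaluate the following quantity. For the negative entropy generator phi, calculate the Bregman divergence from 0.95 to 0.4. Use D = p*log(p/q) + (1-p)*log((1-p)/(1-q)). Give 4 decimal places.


Bregman divergence with negative entropy generator:
D = p*log(p/q) + (1-p)*log((1-p)/(1-q)).
p = 0.95, q = 0.4.
p*log(p/q) = 0.95*log(0.95/0.4) = 0.821748.
(1-p)*log((1-p)/(1-q)) = 0.05*log(0.05/0.6) = -0.124245.
D = 0.821748 + -0.124245 = 0.6975

0.6975


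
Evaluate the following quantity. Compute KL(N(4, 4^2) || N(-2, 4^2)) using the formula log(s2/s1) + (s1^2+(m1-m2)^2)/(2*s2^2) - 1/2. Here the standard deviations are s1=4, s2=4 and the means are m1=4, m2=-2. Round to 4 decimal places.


KL divergence between normal distributions:
KL = log(s2/s1) + (s1^2 + (m1-m2)^2)/(2*s2^2) - 1/2.
log(4/4) = 0.0.
(4^2 + (4--2)^2)/(2*4^2) = (16 + 36)/32 = 1.625.
KL = 0.0 + 1.625 - 0.5 = 1.1250

1.1250


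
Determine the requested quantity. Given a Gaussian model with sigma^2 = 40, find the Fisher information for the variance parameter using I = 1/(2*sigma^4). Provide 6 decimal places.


Fisher information for variance: I(sigma^2) = 1/(2*sigma^4).
sigma^2 = 40, so sigma^4 = 1600.
I = 1/(2*1600) = 1/3200 = 0.000313

0.000313


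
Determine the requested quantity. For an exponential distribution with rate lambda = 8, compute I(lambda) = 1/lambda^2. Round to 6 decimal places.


Fisher information for exponential: I(lambda) = 1/lambda^2.
lambda = 8, lambda^2 = 64.
I = 1/64 = 0.015625

0.015625


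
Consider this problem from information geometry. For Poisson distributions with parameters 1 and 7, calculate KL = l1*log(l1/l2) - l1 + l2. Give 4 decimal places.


KL divergence for Poisson:
KL = l1*log(l1/l2) - l1 + l2.
l1 = 1, l2 = 7.
log(1/7) = -1.94591.
l1*log(l1/l2) = 1 * -1.94591 = -1.94591.
KL = -1.94591 - 1 + 7 = 4.0541

4.0541


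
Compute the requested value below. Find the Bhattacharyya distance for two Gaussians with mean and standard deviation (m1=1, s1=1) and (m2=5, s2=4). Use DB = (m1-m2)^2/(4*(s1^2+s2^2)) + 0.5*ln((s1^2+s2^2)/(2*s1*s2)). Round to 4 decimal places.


Bhattacharyya distance between two Gaussians:
DB = (m1-m2)^2/(4*(s1^2+s2^2)) + (1/2)*ln((s1^2+s2^2)/(2*s1*s2)).
(m1-m2)^2 = (-4)^2 = 16.
s1^2+s2^2 = 1 + 16 = 17.
term1 = 16/68 = 0.235294.
term2 = 0.5*ln(17/8.0) = 0.376886.
DB = 0.235294 + 0.376886 = 0.6122

0.6122


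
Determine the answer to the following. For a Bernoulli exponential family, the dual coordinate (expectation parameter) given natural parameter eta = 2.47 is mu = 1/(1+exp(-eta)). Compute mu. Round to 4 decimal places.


Dual coordinate (expectation parameter) for Bernoulli:
mu = 1/(1+exp(-eta)).
eta = 2.47.
exp(-eta) = exp(-2.47) = 0.084585.
mu = 1/(1+0.084585) = 0.9220

0.9220


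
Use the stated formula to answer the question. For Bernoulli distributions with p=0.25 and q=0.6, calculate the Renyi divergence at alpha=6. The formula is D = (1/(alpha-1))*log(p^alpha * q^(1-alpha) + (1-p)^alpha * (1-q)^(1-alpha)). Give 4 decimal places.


Renyi divergence of order alpha between Bernoulli distributions:
D = (1/(alpha-1))*log(p^alpha * q^(1-alpha) + (1-p)^alpha * (1-q)^(1-alpha)).
alpha = 6, p = 0.25, q = 0.6.
p^alpha * q^(1-alpha) = 0.25^6 * 0.6^-5 = 0.00314.
(1-p)^alpha * (1-q)^(1-alpha) = 0.75^6 * 0.4^-5 = 17.380714.
sum = 0.00314 + 17.380714 = 17.383854.
D = (1/5)*log(17.383854) = 0.5711

0.5711


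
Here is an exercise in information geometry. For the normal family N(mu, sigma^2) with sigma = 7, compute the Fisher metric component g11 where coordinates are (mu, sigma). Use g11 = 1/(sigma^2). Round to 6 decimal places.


For the 2-parameter normal family, the Fisher metric has:
  g11 = 1/sigma^2, g22 = 2/sigma^2.
sigma = 7, sigma^2 = 49.
g11 = 0.020408

0.020408


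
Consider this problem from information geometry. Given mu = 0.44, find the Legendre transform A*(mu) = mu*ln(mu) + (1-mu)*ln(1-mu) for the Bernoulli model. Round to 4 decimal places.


Legendre transform for Bernoulli:
A*(mu) = mu*log(mu) + (1-mu)*log(1-mu).
mu = 0.44, 1-mu = 0.56.
mu*log(mu) = 0.44*log(0.44) = -0.361231.
(1-mu)*log(1-mu) = 0.56*log(0.56) = -0.324698.
A* = -0.361231 + -0.324698 = -0.6859

-0.6859


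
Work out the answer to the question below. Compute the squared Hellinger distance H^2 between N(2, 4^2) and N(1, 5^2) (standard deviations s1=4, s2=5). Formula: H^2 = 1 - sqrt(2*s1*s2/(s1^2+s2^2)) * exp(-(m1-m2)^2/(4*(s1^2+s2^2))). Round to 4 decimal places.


Squared Hellinger distance for Gaussians:
H^2 = 1 - sqrt(2*s1*s2/(s1^2+s2^2)) * exp(-(m1-m2)^2/(4*(s1^2+s2^2))).
s1^2 = 16, s2^2 = 25, s1^2+s2^2 = 41.
sqrt(2*4*5/(41)) = 0.98773.
(m1-m2)^2 = (1)^2 = 1.
exp(-1/(4*41)) = exp(-0.006098) = 0.993921.
H^2 = 1 - 0.98773*0.993921 = 0.0183

0.0183


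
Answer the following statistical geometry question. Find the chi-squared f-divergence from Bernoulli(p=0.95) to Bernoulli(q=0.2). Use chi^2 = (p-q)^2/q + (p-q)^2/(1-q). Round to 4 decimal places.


Chi-squared divergence between Bernoulli distributions:
chi^2 = (p-q)^2/q + (p-q)^2/(1-q).
p = 0.95, q = 0.2, p-q = 0.75.
(p-q)^2 = 0.5625.
term1 = 0.5625/0.2 = 2.8125.
term2 = 0.5625/0.8 = 0.703125.
chi^2 = 2.8125 + 0.703125 = 3.5156

3.5156


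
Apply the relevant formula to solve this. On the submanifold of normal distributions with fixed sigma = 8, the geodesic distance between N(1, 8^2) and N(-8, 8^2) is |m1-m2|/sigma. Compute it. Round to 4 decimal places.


On the fixed-variance normal subfamily, geodesic distance = |m1-m2|/sigma.
|1 - -8| = 9.
sigma = 8.
d = 9/8 = 1.1250

1.1250


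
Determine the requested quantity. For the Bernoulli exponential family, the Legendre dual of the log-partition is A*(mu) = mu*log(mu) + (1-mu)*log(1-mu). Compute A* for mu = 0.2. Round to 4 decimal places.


Legendre transform for Bernoulli:
A*(mu) = mu*log(mu) + (1-mu)*log(1-mu).
mu = 0.2, 1-mu = 0.8.
mu*log(mu) = 0.2*log(0.2) = -0.321888.
(1-mu)*log(1-mu) = 0.8*log(0.8) = -0.178515.
A* = -0.321888 + -0.178515 = -0.5004

-0.5004


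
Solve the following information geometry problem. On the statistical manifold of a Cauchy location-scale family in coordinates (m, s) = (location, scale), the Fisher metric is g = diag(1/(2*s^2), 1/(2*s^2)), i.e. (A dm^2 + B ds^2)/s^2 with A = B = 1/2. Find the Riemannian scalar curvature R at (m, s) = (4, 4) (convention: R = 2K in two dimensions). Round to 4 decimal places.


The metric has the form g = (A dm^2 + B ds^2)/s^2 with A = 1/2, B = 1/2.
Substitute u = sqrt(A/B)*m: g = B*(du^2 + ds^2)/s^2, i.e. B times the
Poincare upper half-plane metric, which has constant Gaussian curvature -1.
Scaling a 2D metric by a constant c divides the Gaussian curvature by c,
so K = -1/B = -1/(1/2) = -2.0000 everywhere (the point (m, s) = (4, 4) is irrelevant:
the curvature is constant).
Scalar curvature in dimension 2: R = 2K = -2/(1/2) = -4.0000.

-4.0000


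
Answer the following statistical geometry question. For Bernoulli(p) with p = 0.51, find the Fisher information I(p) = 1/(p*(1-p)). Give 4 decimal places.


For Bernoulli(p), Fisher information is I(p) = 1/(p*(1-p)).
p = 0.51, 1-p = 0.49.
p*(1-p) = 0.2499.
I(p) = 1/0.2499 = 4.0016

4.0016


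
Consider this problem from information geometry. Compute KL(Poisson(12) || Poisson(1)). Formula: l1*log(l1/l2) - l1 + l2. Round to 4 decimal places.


KL divergence for Poisson:
KL = l1*log(l1/l2) - l1 + l2.
l1 = 12, l2 = 1.
log(12/1) = 2.484907.
l1*log(l1/l2) = 12 * 2.484907 = 29.81888.
KL = 29.81888 - 12 + 1 = 18.8189

18.8189


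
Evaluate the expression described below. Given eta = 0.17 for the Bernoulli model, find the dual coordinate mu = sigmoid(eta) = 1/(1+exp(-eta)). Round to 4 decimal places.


Dual coordinate (expectation parameter) for Bernoulli:
mu = 1/(1+exp(-eta)).
eta = 0.17.
exp(-eta) = exp(-0.17) = 0.843665.
mu = 1/(1+0.843665) = 0.5424

0.5424


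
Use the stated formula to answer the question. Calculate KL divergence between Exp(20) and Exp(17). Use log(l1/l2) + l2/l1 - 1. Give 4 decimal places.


KL divergence for exponential family:
KL = log(l1/l2) + l2/l1 - 1.
log(20/17) = 0.162519.
17/20 = 0.85.
KL = 0.162519 + 0.85 - 1 = 0.0125

0.0125


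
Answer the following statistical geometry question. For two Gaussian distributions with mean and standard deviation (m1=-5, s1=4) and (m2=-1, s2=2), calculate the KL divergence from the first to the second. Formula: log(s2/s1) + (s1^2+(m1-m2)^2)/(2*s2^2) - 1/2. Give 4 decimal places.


KL divergence between normal distributions:
KL = log(s2/s1) + (s1^2 + (m1-m2)^2)/(2*s2^2) - 1/2.
log(2/4) = -0.693147.
(4^2 + (-5--1)^2)/(2*2^2) = (16 + 16)/8 = 4.0.
KL = -0.693147 + 4.0 - 0.5 = 2.8069

2.8069


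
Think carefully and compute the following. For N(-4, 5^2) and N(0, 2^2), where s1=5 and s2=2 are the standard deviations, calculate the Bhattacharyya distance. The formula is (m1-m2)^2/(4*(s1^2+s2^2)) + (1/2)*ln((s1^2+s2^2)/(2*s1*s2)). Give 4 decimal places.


Bhattacharyya distance between two Gaussians:
DB = (m1-m2)^2/(4*(s1^2+s2^2)) + (1/2)*ln((s1^2+s2^2)/(2*s1*s2)).
(m1-m2)^2 = (-4)^2 = 16.
s1^2+s2^2 = 25 + 4 = 29.
term1 = 16/116 = 0.137931.
term2 = 0.5*ln(29/20.0) = 0.185782.
DB = 0.137931 + 0.185782 = 0.3237

0.3237


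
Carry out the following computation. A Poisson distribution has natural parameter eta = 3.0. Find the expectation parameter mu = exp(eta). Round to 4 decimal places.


Expectation parameter for Poisson exponential family:
mu = exp(eta).
eta = 3.0.
mu = exp(3.0) = 20.0855

20.0855


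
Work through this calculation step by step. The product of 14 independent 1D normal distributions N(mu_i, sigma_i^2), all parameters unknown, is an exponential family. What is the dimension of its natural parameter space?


Exponential family dimension calculation:
Each univariate normal has two natural parameters (mu/sigma^2 and -1/(2 sigma^2)).
With 14 independent components, dim = 2 * 14 = 28.

28


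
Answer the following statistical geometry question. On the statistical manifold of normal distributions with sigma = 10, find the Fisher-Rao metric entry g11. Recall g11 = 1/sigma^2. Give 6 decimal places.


For the 2-parameter normal family, the Fisher metric has:
  g11 = 1/sigma^2, g22 = 2/sigma^2.
sigma = 10, sigma^2 = 100.
g11 = 0.010000

0.010000


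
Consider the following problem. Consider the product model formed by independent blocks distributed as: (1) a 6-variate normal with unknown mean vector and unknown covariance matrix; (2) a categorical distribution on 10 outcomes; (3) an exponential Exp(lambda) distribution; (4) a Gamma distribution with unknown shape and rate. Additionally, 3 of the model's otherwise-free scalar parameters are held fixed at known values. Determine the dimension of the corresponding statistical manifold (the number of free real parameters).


The dimension of a statistical manifold equals the number of free
(independent) real parameters of the model. For a product of independent
blocks the parameter counts add.
- 6-variate normal: 6 (mean) + 6*7/2 = 21 (symmetric covariance) = 27.
- categorical on 10 outcomes (probabilities sum to 1): 10-1 = 9.
- exponential (lambda): 1.
- Gamma (shape, rate): 2.
Total = 27 + 9 + 1 + 2 = 39.
3 parameter(s) fixed at known values: 39 - 3 = 36.
Dimension = 36

36


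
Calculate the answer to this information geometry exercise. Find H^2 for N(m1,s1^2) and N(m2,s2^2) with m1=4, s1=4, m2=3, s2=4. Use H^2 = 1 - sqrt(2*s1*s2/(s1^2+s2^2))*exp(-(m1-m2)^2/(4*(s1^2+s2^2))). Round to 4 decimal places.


Squared Hellinger distance for Gaussians:
H^2 = 1 - sqrt(2*s1*s2/(s1^2+s2^2)) * exp(-(m1-m2)^2/(4*(s1^2+s2^2))).
s1^2 = 16, s2^2 = 16, s1^2+s2^2 = 32.
sqrt(2*4*4/(32)) = 1.0.
(m1-m2)^2 = (1)^2 = 1.
exp(-1/(4*32)) = exp(-0.007812) = 0.992218.
H^2 = 1 - 1.0*0.992218 = 0.0078

0.0078


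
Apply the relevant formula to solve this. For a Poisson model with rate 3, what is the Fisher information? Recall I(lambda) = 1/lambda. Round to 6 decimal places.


Fisher information for Poisson: I(lambda) = 1/lambda.
lambda = 3.
I(lambda) = 1/3 = 0.333333

0.333333


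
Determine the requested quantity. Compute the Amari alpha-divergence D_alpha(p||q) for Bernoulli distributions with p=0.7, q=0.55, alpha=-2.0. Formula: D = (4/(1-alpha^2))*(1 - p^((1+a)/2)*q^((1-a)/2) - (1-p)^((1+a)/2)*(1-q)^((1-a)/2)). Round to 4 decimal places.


Amari alpha-divergence:
D = (4/(1-alpha^2))*(1 - p^((1+a)/2)*q^((1-a)/2) - (1-p)^((1+a)/2)*(1-q)^((1-a)/2)).
alpha = -2.0, p = 0.7, q = 0.55.
e1 = (1+alpha)/2 = -0.5, e2 = (1-alpha)/2 = 1.5.
t1 = p^e1 * q^e2 = 0.7^-0.5 * 0.55^1.5 = 0.487523.
t2 = (1-p)^e1 * (1-q)^e2 = 0.3^-0.5 * 0.45^1.5 = 0.551135.
4/(1-alpha^2) = -1.333333.
D = -1.333333*(1 - 0.487523 - 0.551135) = 0.0515

0.0515


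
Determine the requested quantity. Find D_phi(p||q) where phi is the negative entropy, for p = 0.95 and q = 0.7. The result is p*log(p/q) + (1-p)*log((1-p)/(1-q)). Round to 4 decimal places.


Bregman divergence with negative entropy generator:
D = p*log(p/q) + (1-p)*log((1-p)/(1-q)).
p = 0.95, q = 0.7.
p*log(p/q) = 0.95*log(0.95/0.7) = 0.290113.
(1-p)*log((1-p)/(1-q)) = 0.05*log(0.05/0.3) = -0.089588.
D = 0.290113 + -0.089588 = 0.2005

0.2005


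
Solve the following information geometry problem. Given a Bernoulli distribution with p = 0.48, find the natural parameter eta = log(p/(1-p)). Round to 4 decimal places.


Natural parameter for Bernoulli: eta = log(p/(1-p)).
p = 0.48, 1-p = 0.52.
p/(1-p) = 0.923077.
eta = log(0.923077) = -0.0800

-0.0800


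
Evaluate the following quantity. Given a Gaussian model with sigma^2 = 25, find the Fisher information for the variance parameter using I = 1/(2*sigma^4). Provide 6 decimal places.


Fisher information for variance: I(sigma^2) = 1/(2*sigma^4).
sigma^2 = 25, so sigma^4 = 625.
I = 1/(2*625) = 1/1250 = 0.000800

0.000800


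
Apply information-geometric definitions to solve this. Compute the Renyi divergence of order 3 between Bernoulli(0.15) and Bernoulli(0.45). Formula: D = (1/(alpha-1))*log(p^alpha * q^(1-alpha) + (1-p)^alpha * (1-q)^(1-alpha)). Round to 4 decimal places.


Renyi divergence of order alpha between Bernoulli distributions:
D = (1/(alpha-1))*log(p^alpha * q^(1-alpha) + (1-p)^alpha * (1-q)^(1-alpha)).
alpha = 3, p = 0.15, q = 0.45.
p^alpha * q^(1-alpha) = 0.15^3 * 0.45^-2 = 0.016667.
(1-p)^alpha * (1-q)^(1-alpha) = 0.85^3 * 0.55^-2 = 2.030165.
sum = 0.016667 + 2.030165 = 2.046832.
D = (1/2)*log(2.046832) = 0.3581

0.3581


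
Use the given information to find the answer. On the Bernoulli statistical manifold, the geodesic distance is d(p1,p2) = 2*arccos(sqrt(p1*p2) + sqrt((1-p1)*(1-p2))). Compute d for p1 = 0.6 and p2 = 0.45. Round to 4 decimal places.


Geodesic distance on Bernoulli manifold:
d(p1,p2) = 2*arccos(sqrt(p1*p2) + sqrt((1-p1)*(1-p2))).
sqrt(p1*p2) = sqrt(0.6*0.45) = 0.519615.
sqrt((1-p1)*(1-p2)) = sqrt(0.4*0.55) = 0.469042.
arg = 0.519615 + 0.469042 = 0.988657.
d = 2*arccos(0.988657) = 0.3015

0.3015


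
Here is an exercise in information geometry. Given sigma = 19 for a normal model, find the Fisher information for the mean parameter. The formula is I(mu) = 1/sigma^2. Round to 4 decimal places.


The Fisher information for the mean of a normal distribution is I(mu) = 1/sigma^2.
sigma = 19, so sigma^2 = 361.
I(mu) = 1/361 = 0.0028

0.0028


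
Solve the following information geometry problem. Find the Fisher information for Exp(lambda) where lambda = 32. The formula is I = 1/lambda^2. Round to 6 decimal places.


Fisher information for exponential: I(lambda) = 1/lambda^2.
lambda = 32, lambda^2 = 1024.
I = 1/1024 = 0.000977

0.000977


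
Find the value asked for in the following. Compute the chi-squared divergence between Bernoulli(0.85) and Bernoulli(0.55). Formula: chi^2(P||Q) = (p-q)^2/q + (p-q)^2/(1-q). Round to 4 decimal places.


Chi-squared divergence between Bernoulli distributions:
chi^2 = (p-q)^2/q + (p-q)^2/(1-q).
p = 0.85, q = 0.55, p-q = 0.3.
(p-q)^2 = 0.09.
term1 = 0.09/0.55 = 0.163636.
term2 = 0.09/0.45 = 0.2.
chi^2 = 0.163636 + 0.2 = 0.3636

0.3636


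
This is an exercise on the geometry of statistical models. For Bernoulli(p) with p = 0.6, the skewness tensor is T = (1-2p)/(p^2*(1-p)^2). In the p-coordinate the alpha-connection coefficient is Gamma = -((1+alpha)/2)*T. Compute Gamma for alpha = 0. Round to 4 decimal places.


Skewness (Amari-Chentsov) tensor: T = (1-2p)/(p^2*(1-p)^2).
p = 0.6, 1-2p = -0.2, p^2 = 0.36, (1-p)^2 = 0.16.
T = -0.2/(0.36 * 0.16) = -3.472222.
In the p-coordinate, Gamma^(alpha) = Gamma^(0) - (alpha/2)*T with Gamma^(0) = (1/2)*g'(p) = -T/2,
so Gamma^(alpha) = -((1+alpha)/2)*T.
alpha = 0, -(1+alpha)/2 = -0.5.
Gamma = -0.5 * -3.472222 = 1.7361

1.7361


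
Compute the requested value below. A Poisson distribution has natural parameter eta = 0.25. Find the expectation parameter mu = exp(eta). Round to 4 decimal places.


Expectation parameter for Poisson exponential family:
mu = exp(eta).
eta = 0.25.
mu = exp(0.25) = 1.2840

1.2840


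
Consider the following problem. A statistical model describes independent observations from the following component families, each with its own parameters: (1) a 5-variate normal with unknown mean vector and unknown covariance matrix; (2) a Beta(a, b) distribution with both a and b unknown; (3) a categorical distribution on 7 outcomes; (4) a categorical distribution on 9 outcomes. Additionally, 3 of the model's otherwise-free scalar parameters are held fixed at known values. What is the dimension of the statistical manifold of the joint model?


The dimension of a statistical manifold equals the number of free
(independent) real parameters of the model. For a product of independent
blocks the parameter counts add.
- 5-variate normal: 5 (mean) + 5*6/2 = 15 (symmetric covariance) = 20.
- Beta (a, b): 2.
- categorical on 7 outcomes (probabilities sum to 1): 7-1 = 6.
- categorical on 9 outcomes (probabilities sum to 1): 9-1 = 8.
Total = 20 + 2 + 6 + 8 = 36.
3 parameter(s) fixed at known values: 36 - 3 = 33.
Dimension = 33

33


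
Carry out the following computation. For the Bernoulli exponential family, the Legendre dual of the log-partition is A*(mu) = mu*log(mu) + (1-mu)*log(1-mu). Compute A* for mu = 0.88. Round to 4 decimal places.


Legendre transform for Bernoulli:
A*(mu) = mu*log(mu) + (1-mu)*log(1-mu).
mu = 0.88, 1-mu = 0.12.
mu*log(mu) = 0.88*log(0.88) = -0.112493.
(1-mu)*log(1-mu) = 0.12*log(0.12) = -0.254432.
A* = -0.112493 + -0.254432 = -0.3669

-0.3669


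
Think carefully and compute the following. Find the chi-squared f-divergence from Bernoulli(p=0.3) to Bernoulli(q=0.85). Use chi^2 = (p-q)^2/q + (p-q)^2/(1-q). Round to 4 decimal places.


Chi-squared divergence between Bernoulli distributions:
chi^2 = (p-q)^2/q + (p-q)^2/(1-q).
p = 0.3, q = 0.85, p-q = -0.55.
(p-q)^2 = 0.3025.
term1 = 0.3025/0.85 = 0.355882.
term2 = 0.3025/0.15 = 2.016667.
chi^2 = 0.355882 + 2.016667 = 2.3725

2.3725


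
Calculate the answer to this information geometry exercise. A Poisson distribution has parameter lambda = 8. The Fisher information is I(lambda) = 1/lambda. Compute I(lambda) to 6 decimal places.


Fisher information for Poisson: I(lambda) = 1/lambda.
lambda = 8.
I(lambda) = 1/8 = 0.125000

0.125000


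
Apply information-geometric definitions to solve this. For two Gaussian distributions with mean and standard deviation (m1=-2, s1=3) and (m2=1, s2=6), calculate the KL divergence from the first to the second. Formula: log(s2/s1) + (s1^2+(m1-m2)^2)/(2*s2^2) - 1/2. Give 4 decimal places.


KL divergence between normal distributions:
KL = log(s2/s1) + (s1^2 + (m1-m2)^2)/(2*s2^2) - 1/2.
log(6/3) = 0.693147.
(3^2 + (-2-1)^2)/(2*6^2) = (9 + 9)/72 = 0.25.
KL = 0.693147 + 0.25 - 0.5 = 0.4431

0.4431


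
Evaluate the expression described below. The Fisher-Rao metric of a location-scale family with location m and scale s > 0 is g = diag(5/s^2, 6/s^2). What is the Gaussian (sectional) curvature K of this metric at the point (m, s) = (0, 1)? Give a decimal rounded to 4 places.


The metric has the form g = (A dm^2 + B ds^2)/s^2 with A = 5, B = 6.
Substitute u = sqrt(A/B)*m: g = B*(du^2 + ds^2)/s^2, i.e. B times the
Poincare upper half-plane metric, which has constant Gaussian curvature -1.
Scaling a 2D metric by a constant c divides the Gaussian curvature by c,
so K = -1/B = -1/(6) = -0.1667 everywhere (the point (m, s) = (0, 1) is irrelevant:
the curvature is constant).
The requested Gaussian curvature is K = -0.1667.

-0.1667


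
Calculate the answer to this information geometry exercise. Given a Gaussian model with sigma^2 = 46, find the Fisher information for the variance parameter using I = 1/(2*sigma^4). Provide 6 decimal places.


Fisher information for variance: I(sigma^2) = 1/(2*sigma^4).
sigma^2 = 46, so sigma^4 = 2116.
I = 1/(2*2116) = 1/4232 = 0.000236

0.000236


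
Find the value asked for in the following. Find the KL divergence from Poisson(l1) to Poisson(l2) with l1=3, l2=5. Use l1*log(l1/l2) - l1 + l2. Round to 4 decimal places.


KL divergence for Poisson:
KL = l1*log(l1/l2) - l1 + l2.
l1 = 3, l2 = 5.
log(3/5) = -0.510826.
l1*log(l1/l2) = 3 * -0.510826 = -1.532477.
KL = -1.532477 - 3 + 5 = 0.4675

0.4675


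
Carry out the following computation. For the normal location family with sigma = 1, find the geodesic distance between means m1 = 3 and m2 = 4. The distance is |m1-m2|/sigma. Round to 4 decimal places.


On the fixed-variance normal subfamily, geodesic distance = |m1-m2|/sigma.
|3 - 4| = 1.
sigma = 1.
d = 1/1 = 1.0000

1.0000


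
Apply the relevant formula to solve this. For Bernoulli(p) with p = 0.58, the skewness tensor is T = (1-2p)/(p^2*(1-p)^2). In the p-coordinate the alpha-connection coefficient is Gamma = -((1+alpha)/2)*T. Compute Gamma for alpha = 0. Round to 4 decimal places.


Skewness (Amari-Chentsov) tensor: T = (1-2p)/(p^2*(1-p)^2).
p = 0.58, 1-2p = -0.16, p^2 = 0.3364, (1-p)^2 = 0.1764.
T = -0.16/(0.3364 * 0.1764) = -2.696283.
In the p-coordinate, Gamma^(alpha) = Gamma^(0) - (alpha/2)*T with Gamma^(0) = (1/2)*g'(p) = -T/2,
so Gamma^(alpha) = -((1+alpha)/2)*T.
alpha = 0, -(1+alpha)/2 = -0.5.
Gamma = -0.5 * -2.696283 = 1.3481

1.3481


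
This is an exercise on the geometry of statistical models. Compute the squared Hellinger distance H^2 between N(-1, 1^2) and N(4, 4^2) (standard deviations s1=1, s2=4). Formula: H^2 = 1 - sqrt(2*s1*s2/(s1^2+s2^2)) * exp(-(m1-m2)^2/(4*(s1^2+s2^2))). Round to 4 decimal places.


Squared Hellinger distance for Gaussians:
H^2 = 1 - sqrt(2*s1*s2/(s1^2+s2^2)) * exp(-(m1-m2)^2/(4*(s1^2+s2^2))).
s1^2 = 1, s2^2 = 16, s1^2+s2^2 = 17.
sqrt(2*1*4/(17)) = 0.685994.
(m1-m2)^2 = (-5)^2 = 25.
exp(-25/(4*17)) = exp(-0.367647) = 0.692362.
H^2 = 1 - 0.685994*0.692362 = 0.5250

0.5250


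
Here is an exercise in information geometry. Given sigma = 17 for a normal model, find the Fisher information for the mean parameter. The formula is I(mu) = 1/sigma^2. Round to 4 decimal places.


The Fisher information for the mean of a normal distribution is I(mu) = 1/sigma^2.
sigma = 17, so sigma^2 = 289.
I(mu) = 1/289 = 0.0035

0.0035


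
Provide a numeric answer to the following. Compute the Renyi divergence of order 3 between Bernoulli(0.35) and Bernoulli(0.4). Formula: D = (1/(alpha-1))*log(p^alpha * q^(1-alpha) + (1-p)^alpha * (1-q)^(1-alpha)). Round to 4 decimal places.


Renyi divergence of order alpha between Bernoulli distributions:
D = (1/(alpha-1))*log(p^alpha * q^(1-alpha) + (1-p)^alpha * (1-q)^(1-alpha)).
alpha = 3, p = 0.35, q = 0.4.
p^alpha * q^(1-alpha) = 0.35^3 * 0.4^-2 = 0.267969.
(1-p)^alpha * (1-q)^(1-alpha) = 0.65^3 * 0.6^-2 = 0.762847.
sum = 0.267969 + 0.762847 = 1.030816.
D = (1/2)*log(1.030816) = 0.0152

0.0152


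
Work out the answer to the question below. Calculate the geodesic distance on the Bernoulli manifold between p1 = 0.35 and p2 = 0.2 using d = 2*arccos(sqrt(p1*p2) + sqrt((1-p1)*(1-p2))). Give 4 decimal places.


Geodesic distance on Bernoulli manifold:
d(p1,p2) = 2*arccos(sqrt(p1*p2) + sqrt((1-p1)*(1-p2))).
sqrt(p1*p2) = sqrt(0.35*0.2) = 0.264575.
sqrt((1-p1)*(1-p2)) = sqrt(0.65*0.8) = 0.72111.
arg = 0.264575 + 0.72111 = 0.985685.
d = 2*arccos(0.985685) = 0.3388

0.3388


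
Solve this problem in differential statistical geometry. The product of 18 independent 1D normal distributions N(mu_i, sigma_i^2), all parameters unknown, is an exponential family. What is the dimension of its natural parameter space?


Exponential family dimension calculation:
Each univariate normal has two natural parameters (mu/sigma^2 and -1/(2 sigma^2)).
With 18 independent components, dim = 2 * 18 = 36.

36


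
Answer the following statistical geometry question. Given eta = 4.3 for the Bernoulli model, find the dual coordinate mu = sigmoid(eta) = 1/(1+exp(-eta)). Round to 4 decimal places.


Dual coordinate (expectation parameter) for Bernoulli:
mu = 1/(1+exp(-eta)).
eta = 4.3.
exp(-eta) = exp(-4.3) = 0.013569.
mu = 1/(1+0.013569) = 0.9866

0.9866


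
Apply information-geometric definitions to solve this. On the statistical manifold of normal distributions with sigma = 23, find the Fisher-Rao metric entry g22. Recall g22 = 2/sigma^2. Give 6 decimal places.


For the 2-parameter normal family, the Fisher metric has:
  g11 = 1/sigma^2, g22 = 2/sigma^2.
sigma = 23, sigma^2 = 529.
g22 = 0.003781

0.003781


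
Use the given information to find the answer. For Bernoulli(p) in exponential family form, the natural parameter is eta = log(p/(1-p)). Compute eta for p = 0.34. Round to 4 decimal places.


Natural parameter for Bernoulli: eta = log(p/(1-p)).
p = 0.34, 1-p = 0.66.
p/(1-p) = 0.515152.
eta = log(0.515152) = -0.6633

-0.6633


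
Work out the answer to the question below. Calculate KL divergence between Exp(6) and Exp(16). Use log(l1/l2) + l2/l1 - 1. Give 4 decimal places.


KL divergence for exponential family:
KL = log(l1/l2) + l2/l1 - 1.
log(6/16) = -0.980829.
16/6 = 2.666667.
KL = -0.980829 + 2.666667 - 1 = 0.6858

0.6858


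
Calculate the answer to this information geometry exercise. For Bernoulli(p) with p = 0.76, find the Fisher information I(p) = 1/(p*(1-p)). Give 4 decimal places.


For Bernoulli(p), Fisher information is I(p) = 1/(p*(1-p)).
p = 0.76, 1-p = 0.24.
p*(1-p) = 0.1824.
I(p) = 1/0.1824 = 5.4825

5.4825


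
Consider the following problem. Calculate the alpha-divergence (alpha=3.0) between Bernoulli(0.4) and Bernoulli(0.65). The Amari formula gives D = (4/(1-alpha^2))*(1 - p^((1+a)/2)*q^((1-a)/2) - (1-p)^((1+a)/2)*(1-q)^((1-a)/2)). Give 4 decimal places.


Amari alpha-divergence:
D = (4/(1-alpha^2))*(1 - p^((1+a)/2)*q^((1-a)/2) - (1-p)^((1+a)/2)*(1-q)^((1-a)/2)).
alpha = 3.0, p = 0.4, q = 0.65.
e1 = (1+alpha)/2 = 2.0, e2 = (1-alpha)/2 = -1.0.
t1 = p^e1 * q^e2 = 0.4^2.0 * 0.65^-1.0 = 0.246154.
t2 = (1-p)^e1 * (1-q)^e2 = 0.6^2.0 * 0.35^-1.0 = 1.028571.
4/(1-alpha^2) = -0.5.
D = -0.5*(1 - 0.246154 - 1.028571) = 0.1374

0.1374


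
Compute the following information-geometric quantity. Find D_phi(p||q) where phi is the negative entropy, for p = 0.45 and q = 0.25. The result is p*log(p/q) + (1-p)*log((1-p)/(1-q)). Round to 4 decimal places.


Bregman divergence with negative entropy generator:
D = p*log(p/q) + (1-p)*log((1-p)/(1-q)).
p = 0.45, q = 0.25.
p*log(p/q) = 0.45*log(0.45/0.25) = 0.264504.
(1-p)*log((1-p)/(1-q)) = 0.55*log(0.55/0.75) = -0.170585.
D = 0.264504 + -0.170585 = 0.0939

0.0939


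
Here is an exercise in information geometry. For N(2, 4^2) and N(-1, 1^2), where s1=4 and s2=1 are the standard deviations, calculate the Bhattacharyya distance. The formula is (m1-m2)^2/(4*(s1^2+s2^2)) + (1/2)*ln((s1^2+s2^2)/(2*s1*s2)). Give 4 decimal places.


Bhattacharyya distance between two Gaussians:
DB = (m1-m2)^2/(4*(s1^2+s2^2)) + (1/2)*ln((s1^2+s2^2)/(2*s1*s2)).
(m1-m2)^2 = (3)^2 = 9.
s1^2+s2^2 = 16 + 1 = 17.
term1 = 9/68 = 0.132353.
term2 = 0.5*ln(17/8.0) = 0.376886.
DB = 0.132353 + 0.376886 = 0.5092

0.5092


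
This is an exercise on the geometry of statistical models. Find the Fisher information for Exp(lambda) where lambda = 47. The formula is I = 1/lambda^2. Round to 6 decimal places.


Fisher information for exponential: I(lambda) = 1/lambda^2.
lambda = 47, lambda^2 = 2209.
I = 1/2209 = 0.000453

0.000453


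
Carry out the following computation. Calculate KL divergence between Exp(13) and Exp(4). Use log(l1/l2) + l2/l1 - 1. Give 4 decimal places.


KL divergence for exponential family:
KL = log(l1/l2) + l2/l1 - 1.
log(13/4) = 1.178655.
4/13 = 0.307692.
KL = 1.178655 + 0.307692 - 1 = 0.4863

0.4863


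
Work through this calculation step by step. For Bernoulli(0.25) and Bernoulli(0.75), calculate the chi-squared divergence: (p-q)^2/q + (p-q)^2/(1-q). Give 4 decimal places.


Chi-squared divergence between Bernoulli distributions:
chi^2 = (p-q)^2/q + (p-q)^2/(1-q).
p = 0.25, q = 0.75, p-q = -0.5.
(p-q)^2 = 0.25.
term1 = 0.25/0.75 = 0.333333.
term2 = 0.25/0.25 = 1.0.
chi^2 = 0.333333 + 1.0 = 1.3333

1.3333


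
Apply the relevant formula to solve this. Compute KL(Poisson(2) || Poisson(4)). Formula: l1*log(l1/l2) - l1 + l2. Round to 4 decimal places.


KL divergence for Poisson:
KL = l1*log(l1/l2) - l1 + l2.
l1 = 2, l2 = 4.
log(2/4) = -0.693147.
l1*log(l1/l2) = 2 * -0.693147 = -1.386294.
KL = -1.386294 - 2 + 4 = 0.6137

0.6137


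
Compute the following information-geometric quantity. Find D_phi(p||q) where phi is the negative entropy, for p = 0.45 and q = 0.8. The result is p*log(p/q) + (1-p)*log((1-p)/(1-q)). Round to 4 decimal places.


Bregman divergence with negative entropy generator:
D = p*log(p/q) + (1-p)*log((1-p)/(1-q)).
p = 0.45, q = 0.8.
p*log(p/q) = 0.45*log(0.45/0.8) = -0.258914.
(1-p)*log((1-p)/(1-q)) = 0.55*log(0.55/0.2) = 0.556381.
D = -0.258914 + 0.556381 = 0.2975

0.2975


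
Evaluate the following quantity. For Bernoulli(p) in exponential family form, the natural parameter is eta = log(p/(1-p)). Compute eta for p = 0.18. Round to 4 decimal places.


Natural parameter for Bernoulli: eta = log(p/(1-p)).
p = 0.18, 1-p = 0.82.
p/(1-p) = 0.219512.
eta = log(0.219512) = -1.5163

-1.5163


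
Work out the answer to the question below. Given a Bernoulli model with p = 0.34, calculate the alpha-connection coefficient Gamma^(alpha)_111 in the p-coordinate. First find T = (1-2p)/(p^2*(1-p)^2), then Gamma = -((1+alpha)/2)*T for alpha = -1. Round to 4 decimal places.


Skewness (Amari-Chentsov) tensor: T = (1-2p)/(p^2*(1-p)^2).
p = 0.34, 1-2p = 0.32, p^2 = 0.1156, (1-p)^2 = 0.4356.
T = 0.32/(0.1156 * 0.4356) = 6.354835.
In the p-coordinate, Gamma^(alpha) = Gamma^(0) - (alpha/2)*T with Gamma^(0) = (1/2)*g'(p) = -T/2,
so Gamma^(alpha) = -((1+alpha)/2)*T.
alpha = -1, -(1+alpha)/2 = 0.0.
Gamma = 0.0 * 6.354835 = 0.0000

0.0000


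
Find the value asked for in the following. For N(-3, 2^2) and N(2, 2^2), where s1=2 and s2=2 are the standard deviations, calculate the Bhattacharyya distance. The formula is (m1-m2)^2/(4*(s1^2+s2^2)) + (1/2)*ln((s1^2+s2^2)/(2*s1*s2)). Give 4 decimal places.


Bhattacharyya distance between two Gaussians:
DB = (m1-m2)^2/(4*(s1^2+s2^2)) + (1/2)*ln((s1^2+s2^2)/(2*s1*s2)).
(m1-m2)^2 = (-5)^2 = 25.
s1^2+s2^2 = 4 + 4 = 8.
term1 = 25/32 = 0.78125.
term2 = 0.5*ln(8/8.0) = 0.0.
DB = 0.78125 + 0.0 = 0.7813

0.7813
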